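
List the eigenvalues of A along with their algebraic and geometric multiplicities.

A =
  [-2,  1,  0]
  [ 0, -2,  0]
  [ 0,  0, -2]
λ = -2: alg = 3, geom = 2

Step 1 — factor the characteristic polynomial to read off the algebraic multiplicities:
  χ_A(x) = (x + 2)^3

Step 2 — compute geometric multiplicities via the rank-nullity identity g(λ) = n − rank(A − λI):
  rank(A − (-2)·I) = 1, so dim ker(A − (-2)·I) = n − 1 = 2

Summary:
  λ = -2: algebraic multiplicity = 3, geometric multiplicity = 2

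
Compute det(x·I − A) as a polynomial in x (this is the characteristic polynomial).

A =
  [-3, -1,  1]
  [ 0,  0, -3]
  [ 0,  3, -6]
x^3 + 9*x^2 + 27*x + 27

Expanding det(x·I − A) (e.g. by cofactor expansion or by noting that A is similar to its Jordan form J, which has the same characteristic polynomial as A) gives
  χ_A(x) = x^3 + 9*x^2 + 27*x + 27
which factors as (x + 3)^3. The eigenvalues (with algebraic multiplicities) are λ = -3 with multiplicity 3.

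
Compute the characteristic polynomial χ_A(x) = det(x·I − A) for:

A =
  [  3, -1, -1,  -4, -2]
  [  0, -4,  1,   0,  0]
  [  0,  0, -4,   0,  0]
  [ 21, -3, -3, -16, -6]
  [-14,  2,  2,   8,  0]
x^5 + 21*x^4 + 176*x^3 + 736*x^2 + 1536*x + 1280

Expanding det(x·I − A) (e.g. by cofactor expansion or by noting that A is similar to its Jordan form J, which has the same characteristic polynomial as A) gives
  χ_A(x) = x^5 + 21*x^4 + 176*x^3 + 736*x^2 + 1536*x + 1280
which factors as (x + 4)^4*(x + 5). The eigenvalues (with algebraic multiplicities) are λ = -5 with multiplicity 1, λ = -4 with multiplicity 4.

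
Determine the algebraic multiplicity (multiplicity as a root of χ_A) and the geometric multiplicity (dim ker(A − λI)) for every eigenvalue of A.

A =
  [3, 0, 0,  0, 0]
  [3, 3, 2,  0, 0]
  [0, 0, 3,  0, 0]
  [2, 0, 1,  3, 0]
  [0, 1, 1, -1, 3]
λ = 3: alg = 5, geom = 2

Step 1 — factor the characteristic polynomial to read off the algebraic multiplicities:
  χ_A(x) = (x - 3)^5

Step 2 — compute geometric multiplicities via the rank-nullity identity g(λ) = n − rank(A − λI):
  rank(A − (3)·I) = 3, so dim ker(A − (3)·I) = n − 3 = 2

Summary:
  λ = 3: algebraic multiplicity = 5, geometric multiplicity = 2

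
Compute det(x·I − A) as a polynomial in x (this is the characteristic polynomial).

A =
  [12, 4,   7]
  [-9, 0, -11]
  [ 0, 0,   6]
x^3 - 18*x^2 + 108*x - 216

Expanding det(x·I − A) (e.g. by cofactor expansion or by noting that A is similar to its Jordan form J, which has the same characteristic polynomial as A) gives
  χ_A(x) = x^3 - 18*x^2 + 108*x - 216
which factors as (x - 6)^3. The eigenvalues (with algebraic multiplicities) are λ = 6 with multiplicity 3.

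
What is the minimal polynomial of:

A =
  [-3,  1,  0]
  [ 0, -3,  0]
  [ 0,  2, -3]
x^2 + 6*x + 9

The characteristic polynomial is χ_A(x) = (x + 3)^3, so the eigenvalues are known. The minimal polynomial is
  m_A(x) = Π_λ (x − λ)^{k_λ}
where k_λ is the size of the *largest* Jordan block for λ (equivalently, the smallest k with (A − λI)^k v = 0 for every generalised eigenvector v of λ).

  λ = -3: largest Jordan block has size 2, contributing (x + 3)^2

So m_A(x) = (x + 3)^2 = x^2 + 6*x + 9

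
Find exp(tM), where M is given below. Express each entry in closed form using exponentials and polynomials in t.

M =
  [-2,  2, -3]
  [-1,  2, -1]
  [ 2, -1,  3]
e^{tM} =
  [t^2*exp(t)/2 - 3*t*exp(t) + exp(t), -t^2*exp(t)/2 + 2*t*exp(t), t^2*exp(t)/2 - 3*t*exp(t)]
  [-t*exp(t), t*exp(t) + exp(t), -t*exp(t)]
  [-t^2*exp(t)/2 + 2*t*exp(t), t^2*exp(t)/2 - t*exp(t), -t^2*exp(t)/2 + 2*t*exp(t) + exp(t)]

Strategy: write M = P · J · P⁻¹ where J is a Jordan canonical form, so e^{tM} = P · e^{tJ} · P⁻¹, and e^{tJ} can be computed block-by-block.

M has Jordan form
J =
  [1, 1, 0]
  [0, 1, 1]
  [0, 0, 1]
(up to reordering of blocks).

Per-block formulas:
  For a 3×3 Jordan block J_3(1): exp(t · J_3(1)) = e^(1t)·(I + t·N + (t^2/2)·N^2), where N is the 3×3 nilpotent shift.

After assembling e^{tJ} and conjugating by P, we get:

e^{tM} =
  [t^2*exp(t)/2 - 3*t*exp(t) + exp(t), -t^2*exp(t)/2 + 2*t*exp(t), t^2*exp(t)/2 - 3*t*exp(t)]
  [-t*exp(t), t*exp(t) + exp(t), -t*exp(t)]
  [-t^2*exp(t)/2 + 2*t*exp(t), t^2*exp(t)/2 - t*exp(t), -t^2*exp(t)/2 + 2*t*exp(t) + exp(t)]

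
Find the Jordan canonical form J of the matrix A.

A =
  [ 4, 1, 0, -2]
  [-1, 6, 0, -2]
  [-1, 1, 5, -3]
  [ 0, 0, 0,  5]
J_2(5) ⊕ J_2(5)

The characteristic polynomial is
  det(x·I − A) = x^4 - 20*x^3 + 150*x^2 - 500*x + 625 = (x - 5)^4

Eigenvalues and multiplicities (the geometric multiplicity of λ is n − rank(A − λI), which equals the number of Jordan blocks for λ):
  λ = 5: algebraic multiplicity = 4, geometric multiplicity = 2

Determining the block sizes for each eigenvalue:
  λ = 5: with am = 4 and gm = 2, the partition is not yet determined (e.g. several partitions of 4 into 2 parts exist). Let N = A − (5)·I. Computing rank(N^1) = 2, rank(N^2) = 0; the number of blocks of size ≥ j is rank(N^{j−1}) − rank(N^j), giving [2, 2]. So we have 2 block(s) of size 2 → block sizes [2, 2]

Assembling the blocks gives a Jordan form
J =
  [5, 1, 0, 0]
  [0, 5, 0, 0]
  [0, 0, 5, 1]
  [0, 0, 0, 5]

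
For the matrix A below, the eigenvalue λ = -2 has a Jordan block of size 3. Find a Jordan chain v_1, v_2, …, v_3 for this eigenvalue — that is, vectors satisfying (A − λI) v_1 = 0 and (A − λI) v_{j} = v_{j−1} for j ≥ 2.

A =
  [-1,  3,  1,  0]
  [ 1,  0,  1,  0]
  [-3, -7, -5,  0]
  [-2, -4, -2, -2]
A Jordan chain for λ = -2 of length 3:
v_1 = (1, 0, -1, 0)ᵀ
v_2 = (1, 1, -3, -2)ᵀ
v_3 = (1, 0, 0, 0)ᵀ

Let N = A − (-2)·I. We want v_3 with N^3 v_3 = 0 but N^2 v_3 ≠ 0; then v_{j-1} := N · v_j for j = 3, …, 2.

Pick v_3 = (1, 0, 0, 0)ᵀ.
Then v_2 = N · v_3 = (1, 1, -3, -2)ᵀ.
Then v_1 = N · v_2 = (1, 0, -1, 0)ᵀ.

Sanity check: (A − (-2)·I) v_1 = (0, 0, 0, 0)ᵀ = 0. ✓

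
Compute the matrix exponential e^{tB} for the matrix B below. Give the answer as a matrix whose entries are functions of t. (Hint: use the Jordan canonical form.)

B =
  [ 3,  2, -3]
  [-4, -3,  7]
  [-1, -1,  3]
e^{tB} =
  [-t^2*exp(t)/2 + 2*t*exp(t) + exp(t), -t^2*exp(t)/2 + 2*t*exp(t), t^2*exp(t) - 3*t*exp(t)]
  [t^2*exp(t)/2 - 4*t*exp(t), t^2*exp(t)/2 - 4*t*exp(t) + exp(t), -t^2*exp(t) + 7*t*exp(t)]
  [-t*exp(t), -t*exp(t), 2*t*exp(t) + exp(t)]

Strategy: write B = P · J · P⁻¹ where J is a Jordan canonical form, so e^{tB} = P · e^{tJ} · P⁻¹, and e^{tJ} can be computed block-by-block.

B has Jordan form
J =
  [1, 1, 0]
  [0, 1, 1]
  [0, 0, 1]
(up to reordering of blocks).

Per-block formulas:
  For a 3×3 Jordan block J_3(1): exp(t · J_3(1)) = e^(1t)·(I + t·N + (t^2/2)·N^2), where N is the 3×3 nilpotent shift.

After assembling e^{tJ} and conjugating by P, we get:

e^{tB} =
  [-t^2*exp(t)/2 + 2*t*exp(t) + exp(t), -t^2*exp(t)/2 + 2*t*exp(t), t^2*exp(t) - 3*t*exp(t)]
  [t^2*exp(t)/2 - 4*t*exp(t), t^2*exp(t)/2 - 4*t*exp(t) + exp(t), -t^2*exp(t) + 7*t*exp(t)]
  [-t*exp(t), -t*exp(t), 2*t*exp(t) + exp(t)]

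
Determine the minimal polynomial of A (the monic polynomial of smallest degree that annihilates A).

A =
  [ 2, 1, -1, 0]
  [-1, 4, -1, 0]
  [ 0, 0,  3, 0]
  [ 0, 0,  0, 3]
x^2 - 6*x + 9

The characteristic polynomial is χ_A(x) = (x - 3)^4, so the eigenvalues are known. The minimal polynomial is
  m_A(x) = Π_λ (x − λ)^{k_λ}
where k_λ is the size of the *largest* Jordan block for λ (equivalently, the smallest k with (A − λI)^k v = 0 for every generalised eigenvector v of λ).

  λ = 3: largest Jordan block has size 2, contributing (x − 3)^2

So m_A(x) = (x - 3)^2 = x^2 - 6*x + 9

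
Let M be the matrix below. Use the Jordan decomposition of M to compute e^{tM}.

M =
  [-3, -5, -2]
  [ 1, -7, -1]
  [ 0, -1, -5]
e^{tM} =
  [-t^2*exp(-5*t)/2 + 2*t*exp(-5*t) + exp(-5*t), t^2*exp(-5*t) - 5*t*exp(-5*t), t^2*exp(-5*t)/2 - 2*t*exp(-5*t)]
  [t*exp(-5*t), -2*t*exp(-5*t) + exp(-5*t), -t*exp(-5*t)]
  [-t^2*exp(-5*t)/2, t^2*exp(-5*t) - t*exp(-5*t), t^2*exp(-5*t)/2 + exp(-5*t)]

Strategy: write M = P · J · P⁻¹ where J is a Jordan canonical form, so e^{tM} = P · e^{tJ} · P⁻¹, and e^{tJ} can be computed block-by-block.

M has Jordan form
J =
  [-5,  1,  0]
  [ 0, -5,  1]
  [ 0,  0, -5]
(up to reordering of blocks).

Per-block formulas:
  For a 3×3 Jordan block J_3(-5): exp(t · J_3(-5)) = e^(-5t)·(I + t·N + (t^2/2)·N^2), where N is the 3×3 nilpotent shift.

After assembling e^{tJ} and conjugating by P, we get:

e^{tM} =
  [-t^2*exp(-5*t)/2 + 2*t*exp(-5*t) + exp(-5*t), t^2*exp(-5*t) - 5*t*exp(-5*t), t^2*exp(-5*t)/2 - 2*t*exp(-5*t)]
  [t*exp(-5*t), -2*t*exp(-5*t) + exp(-5*t), -t*exp(-5*t)]
  [-t^2*exp(-5*t)/2, t^2*exp(-5*t) - t*exp(-5*t), t^2*exp(-5*t)/2 + exp(-5*t)]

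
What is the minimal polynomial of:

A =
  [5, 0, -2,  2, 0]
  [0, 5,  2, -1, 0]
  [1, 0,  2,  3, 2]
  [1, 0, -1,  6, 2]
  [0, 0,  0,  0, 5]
x^4 - 18*x^3 + 120*x^2 - 350*x + 375

The characteristic polynomial is χ_A(x) = (x - 5)^4*(x - 3), so the eigenvalues are known. The minimal polynomial is
  m_A(x) = Π_λ (x − λ)^{k_λ}
where k_λ is the size of the *largest* Jordan block for λ (equivalently, the smallest k with (A − λI)^k v = 0 for every generalised eigenvector v of λ).

  λ = 3: largest Jordan block has size 1, contributing (x − 3)
  λ = 5: largest Jordan block has size 3, contributing (x − 5)^3

So m_A(x) = (x - 5)^3*(x - 3) = x^4 - 18*x^3 + 120*x^2 - 350*x + 375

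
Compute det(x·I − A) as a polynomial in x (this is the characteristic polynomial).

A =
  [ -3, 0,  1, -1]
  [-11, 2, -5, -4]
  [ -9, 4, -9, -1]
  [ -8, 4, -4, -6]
x^4 + 16*x^3 + 96*x^2 + 256*x + 256

Expanding det(x·I − A) (e.g. by cofactor expansion or by noting that A is similar to its Jordan form J, which has the same characteristic polynomial as A) gives
  χ_A(x) = x^4 + 16*x^3 + 96*x^2 + 256*x + 256
which factors as (x + 4)^4. The eigenvalues (with algebraic multiplicities) are λ = -4 with multiplicity 4.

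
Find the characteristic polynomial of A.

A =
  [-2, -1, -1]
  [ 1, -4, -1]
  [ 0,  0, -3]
x^3 + 9*x^2 + 27*x + 27

Expanding det(x·I − A) (e.g. by cofactor expansion or by noting that A is similar to its Jordan form J, which has the same characteristic polynomial as A) gives
  χ_A(x) = x^3 + 9*x^2 + 27*x + 27
which factors as (x + 3)^3. The eigenvalues (with algebraic multiplicities) are λ = -3 with multiplicity 3.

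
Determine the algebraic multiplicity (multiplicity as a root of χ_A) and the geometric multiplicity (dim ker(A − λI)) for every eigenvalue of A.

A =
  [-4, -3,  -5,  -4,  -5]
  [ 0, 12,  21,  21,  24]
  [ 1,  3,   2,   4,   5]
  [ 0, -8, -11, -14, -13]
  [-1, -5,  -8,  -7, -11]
λ = -3: alg = 5, geom = 2

Step 1 — factor the characteristic polynomial to read off the algebraic multiplicities:
  χ_A(x) = (x + 3)^5

Step 2 — compute geometric multiplicities via the rank-nullity identity g(λ) = n − rank(A − λI):
  rank(A − (-3)·I) = 3, so dim ker(A − (-3)·I) = n − 3 = 2

Summary:
  λ = -3: algebraic multiplicity = 5, geometric multiplicity = 2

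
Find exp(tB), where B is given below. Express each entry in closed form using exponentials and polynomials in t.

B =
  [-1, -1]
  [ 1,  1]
e^{tB} =
  [1 - t, -t]
  [t, t + 1]

Strategy: write B = P · J · P⁻¹ where J is a Jordan canonical form, so e^{tB} = P · e^{tJ} · P⁻¹, and e^{tJ} can be computed block-by-block.

B has Jordan form
J =
  [0, 1]
  [0, 0]
(up to reordering of blocks).

Per-block formulas:
  For a 2×2 Jordan block J_2(0): exp(t · J_2(0)) = e^(0t)·(I + t·N), where N is the 2×2 nilpotent shift.

After assembling e^{tJ} and conjugating by P, we get:

e^{tB} =
  [1 - t, -t]
  [t, t + 1]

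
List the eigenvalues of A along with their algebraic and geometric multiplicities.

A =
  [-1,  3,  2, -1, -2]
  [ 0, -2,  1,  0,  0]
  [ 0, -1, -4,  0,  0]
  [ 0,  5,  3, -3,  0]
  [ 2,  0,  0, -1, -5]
λ = -3: alg = 5, geom = 2

Step 1 — factor the characteristic polynomial to read off the algebraic multiplicities:
  χ_A(x) = (x + 3)^5

Step 2 — compute geometric multiplicities via the rank-nullity identity g(λ) = n − rank(A − λI):
  rank(A − (-3)·I) = 3, so dim ker(A − (-3)·I) = n − 3 = 2

Summary:
  λ = -3: algebraic multiplicity = 5, geometric multiplicity = 2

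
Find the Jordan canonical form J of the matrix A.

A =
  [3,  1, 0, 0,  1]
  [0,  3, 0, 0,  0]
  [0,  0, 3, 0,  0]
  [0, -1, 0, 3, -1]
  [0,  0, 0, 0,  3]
J_2(3) ⊕ J_1(3) ⊕ J_1(3) ⊕ J_1(3)

The characteristic polynomial is
  det(x·I − A) = x^5 - 15*x^4 + 90*x^3 - 270*x^2 + 405*x - 243 = (x - 3)^5

Eigenvalues and multiplicities (the geometric multiplicity of λ is n − rank(A − λI), which equals the number of Jordan blocks for λ):
  λ = 3: algebraic multiplicity = 5, geometric multiplicity = 4

Determining the block sizes for each eigenvalue:
  λ = 3: 4 blocks summing to 5 forces exactly one block of size 2 and the rest size 1 → block sizes [2, 1, 1, 1]

Assembling the blocks gives a Jordan form
J =
  [3, 1, 0, 0, 0]
  [0, 3, 0, 0, 0]
  [0, 0, 3, 0, 0]
  [0, 0, 0, 3, 0]
  [0, 0, 0, 0, 3]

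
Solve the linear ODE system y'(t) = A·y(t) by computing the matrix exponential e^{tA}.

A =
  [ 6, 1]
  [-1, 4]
e^{tA} =
  [t*exp(5*t) + exp(5*t), t*exp(5*t)]
  [-t*exp(5*t), -t*exp(5*t) + exp(5*t)]

Strategy: write A = P · J · P⁻¹ where J is a Jordan canonical form, so e^{tA} = P · e^{tJ} · P⁻¹, and e^{tJ} can be computed block-by-block.

A has Jordan form
J =
  [5, 1]
  [0, 5]
(up to reordering of blocks).

Per-block formulas:
  For a 2×2 Jordan block J_2(5): exp(t · J_2(5)) = e^(5t)·(I + t·N), where N is the 2×2 nilpotent shift.

After assembling e^{tJ} and conjugating by P, we get:

e^{tA} =
  [t*exp(5*t) + exp(5*t), t*exp(5*t)]
  [-t*exp(5*t), -t*exp(5*t) + exp(5*t)]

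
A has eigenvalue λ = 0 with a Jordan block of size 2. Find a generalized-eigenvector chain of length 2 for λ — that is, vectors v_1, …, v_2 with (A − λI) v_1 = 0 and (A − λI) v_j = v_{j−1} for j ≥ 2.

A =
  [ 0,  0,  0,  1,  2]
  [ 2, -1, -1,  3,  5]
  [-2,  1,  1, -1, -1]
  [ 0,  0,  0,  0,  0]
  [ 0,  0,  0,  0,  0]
A Jordan chain for λ = 0 of length 2:
v_1 = (0, 2, -2, 0, 0)ᵀ
v_2 = (1, 0, 0, 0, 0)ᵀ

Let N = A − (0)·I. We want v_2 with N^2 v_2 = 0 but N^1 v_2 ≠ 0; then v_{j-1} := N · v_j for j = 2, …, 2.

Pick v_2 = (1, 0, 0, 0, 0)ᵀ.
Then v_1 = N · v_2 = (0, 2, -2, 0, 0)ᵀ.

Sanity check: (A − (0)·I) v_1 = (0, 0, 0, 0, 0)ᵀ = 0. ✓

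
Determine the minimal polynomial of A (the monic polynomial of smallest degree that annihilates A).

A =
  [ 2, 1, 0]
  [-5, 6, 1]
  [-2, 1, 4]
x^3 - 12*x^2 + 48*x - 64

The characteristic polynomial is χ_A(x) = (x - 4)^3, so the eigenvalues are known. The minimal polynomial is
  m_A(x) = Π_λ (x − λ)^{k_λ}
where k_λ is the size of the *largest* Jordan block for λ (equivalently, the smallest k with (A − λI)^k v = 0 for every generalised eigenvector v of λ).

  λ = 4: largest Jordan block has size 3, contributing (x − 4)^3

So m_A(x) = (x - 4)^3 = x^3 - 12*x^2 + 48*x - 64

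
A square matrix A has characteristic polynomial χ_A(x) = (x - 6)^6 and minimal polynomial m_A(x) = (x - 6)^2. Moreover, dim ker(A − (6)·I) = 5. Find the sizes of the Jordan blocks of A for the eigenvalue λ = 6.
Block sizes for λ = 6: [2, 1, 1, 1, 1]

Step 1 — from the characteristic polynomial, algebraic multiplicity of λ = 6 is 6. From dim ker(A − (6)·I) = 5, there are exactly 5 Jordan blocks for λ = 6.
Step 2 — from the minimal polynomial, the factor (x − 6)^2 tells us the largest block for λ = 6 has size 2.
Step 3 — with total size 6, 5 blocks, and largest block 2, the block sizes (in nonincreasing order) are [2, 1, 1, 1, 1].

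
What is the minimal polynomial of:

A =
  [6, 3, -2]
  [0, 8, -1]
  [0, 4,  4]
x^3 - 18*x^2 + 108*x - 216

The characteristic polynomial is χ_A(x) = (x - 6)^3, so the eigenvalues are known. The minimal polynomial is
  m_A(x) = Π_λ (x − λ)^{k_λ}
where k_λ is the size of the *largest* Jordan block for λ (equivalently, the smallest k with (A − λI)^k v = 0 for every generalised eigenvector v of λ).

  λ = 6: largest Jordan block has size 3, contributing (x − 6)^3

So m_A(x) = (x - 6)^3 = x^3 - 18*x^2 + 108*x - 216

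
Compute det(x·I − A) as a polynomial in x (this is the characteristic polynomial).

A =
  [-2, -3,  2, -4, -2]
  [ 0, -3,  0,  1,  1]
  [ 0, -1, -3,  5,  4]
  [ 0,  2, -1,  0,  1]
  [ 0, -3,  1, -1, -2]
x^5 + 10*x^4 + 40*x^3 + 80*x^2 + 80*x + 32

Expanding det(x·I − A) (e.g. by cofactor expansion or by noting that A is similar to its Jordan form J, which has the same characteristic polynomial as A) gives
  χ_A(x) = x^5 + 10*x^4 + 40*x^3 + 80*x^2 + 80*x + 32
which factors as (x + 2)^5. The eigenvalues (with algebraic multiplicities) are λ = -2 with multiplicity 5.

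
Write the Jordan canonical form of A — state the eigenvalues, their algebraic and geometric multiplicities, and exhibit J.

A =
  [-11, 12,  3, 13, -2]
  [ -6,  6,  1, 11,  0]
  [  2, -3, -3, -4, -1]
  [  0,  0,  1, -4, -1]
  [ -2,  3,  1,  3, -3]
J_3(-3) ⊕ J_2(-3)

The characteristic polynomial is
  det(x·I − A) = x^5 + 15*x^4 + 90*x^3 + 270*x^2 + 405*x + 243 = (x + 3)^5

Eigenvalues and multiplicities (the geometric multiplicity of λ is n − rank(A − λI), which equals the number of Jordan blocks for λ):
  λ = -3: algebraic multiplicity = 5, geometric multiplicity = 2

Determining the block sizes for each eigenvalue:
  λ = -3: with am = 5 and gm = 2, the partition is not yet determined (e.g. several partitions of 5 into 2 parts exist). Let N = A − (-3)·I. Computing rank(N^1) = 3, rank(N^2) = 1, rank(N^3) = 0; the number of blocks of size ≥ j is rank(N^{j−1}) − rank(N^j), giving [2, 2, 1]. So we have 1 block(s) of size 3, 1 block(s) of size 2 → block sizes [3, 2]

Assembling the blocks gives a Jordan form
J =
  [-3,  1,  0,  0,  0]
  [ 0, -3,  1,  0,  0]
  [ 0,  0, -3,  0,  0]
  [ 0,  0,  0, -3,  1]
  [ 0,  0,  0,  0, -3]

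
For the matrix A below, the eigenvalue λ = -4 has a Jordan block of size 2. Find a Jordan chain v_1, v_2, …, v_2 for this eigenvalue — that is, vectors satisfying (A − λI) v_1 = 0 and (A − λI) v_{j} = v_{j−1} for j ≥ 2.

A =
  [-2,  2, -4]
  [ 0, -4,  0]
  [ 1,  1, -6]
A Jordan chain for λ = -4 of length 2:
v_1 = (2, 0, 1)ᵀ
v_2 = (1, 0, 0)ᵀ

Let N = A − (-4)·I. We want v_2 with N^2 v_2 = 0 but N^1 v_2 ≠ 0; then v_{j-1} := N · v_j for j = 2, …, 2.

Pick v_2 = (1, 0, 0)ᵀ.
Then v_1 = N · v_2 = (2, 0, 1)ᵀ.

Sanity check: (A − (-4)·I) v_1 = (0, 0, 0)ᵀ = 0. ✓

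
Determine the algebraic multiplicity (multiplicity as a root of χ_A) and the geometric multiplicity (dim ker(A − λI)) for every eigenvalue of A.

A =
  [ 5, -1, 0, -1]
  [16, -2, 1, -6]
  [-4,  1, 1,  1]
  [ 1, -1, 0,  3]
λ = 1: alg = 3, geom = 1; λ = 4: alg = 1, geom = 1

Step 1 — factor the characteristic polynomial to read off the algebraic multiplicities:
  χ_A(x) = (x - 4)*(x - 1)^3

Step 2 — compute geometric multiplicities via the rank-nullity identity g(λ) = n − rank(A − λI):
  rank(A − (1)·I) = 3, so dim ker(A − (1)·I) = n − 3 = 1
  rank(A − (4)·I) = 3, so dim ker(A − (4)·I) = n − 3 = 1

Summary:
  λ = 1: algebraic multiplicity = 3, geometric multiplicity = 1
  λ = 4: algebraic multiplicity = 1, geometric multiplicity = 1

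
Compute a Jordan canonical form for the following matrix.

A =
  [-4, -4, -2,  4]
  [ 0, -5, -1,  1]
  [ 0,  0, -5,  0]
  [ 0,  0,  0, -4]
J_2(-5) ⊕ J_1(-4) ⊕ J_1(-4)

The characteristic polynomial is
  det(x·I − A) = x^4 + 18*x^3 + 121*x^2 + 360*x + 400 = (x + 4)^2*(x + 5)^2

Eigenvalues and multiplicities (the geometric multiplicity of λ is n − rank(A − λI), which equals the number of Jordan blocks for λ):
  λ = -5: algebraic multiplicity = 2, geometric multiplicity = 1
  λ = -4: algebraic multiplicity = 2, geometric multiplicity = 2

Determining the block sizes for each eigenvalue:
  λ = -5: one block (gm = 1), so the single block has size am = 2 → block sizes [2]
  λ = -4: gm = am = 2, so every block has size 1 → block sizes [1, 1]

Assembling the blocks gives a Jordan form
J =
  [-5,  1,  0,  0]
  [ 0, -5,  0,  0]
  [ 0,  0, -4,  0]
  [ 0,  0,  0, -4]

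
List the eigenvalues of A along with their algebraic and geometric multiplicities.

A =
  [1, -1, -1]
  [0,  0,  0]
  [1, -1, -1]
λ = 0: alg = 3, geom = 2

Step 1 — factor the characteristic polynomial to read off the algebraic multiplicities:
  χ_A(x) = x^3

Step 2 — compute geometric multiplicities via the rank-nullity identity g(λ) = n − rank(A − λI):
  rank(A − (0)·I) = 1, so dim ker(A − (0)·I) = n − 1 = 2

Summary:
  λ = 0: algebraic multiplicity = 3, geometric multiplicity = 2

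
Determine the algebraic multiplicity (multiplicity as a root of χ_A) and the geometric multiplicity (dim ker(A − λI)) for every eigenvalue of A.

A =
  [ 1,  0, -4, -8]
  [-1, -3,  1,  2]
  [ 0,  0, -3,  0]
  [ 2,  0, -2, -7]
λ = -3: alg = 4, geom = 3

Step 1 — factor the characteristic polynomial to read off the algebraic multiplicities:
  χ_A(x) = (x + 3)^4

Step 2 — compute geometric multiplicities via the rank-nullity identity g(λ) = n − rank(A − λI):
  rank(A − (-3)·I) = 1, so dim ker(A − (-3)·I) = n − 1 = 3

Summary:
  λ = -3: algebraic multiplicity = 4, geometric multiplicity = 3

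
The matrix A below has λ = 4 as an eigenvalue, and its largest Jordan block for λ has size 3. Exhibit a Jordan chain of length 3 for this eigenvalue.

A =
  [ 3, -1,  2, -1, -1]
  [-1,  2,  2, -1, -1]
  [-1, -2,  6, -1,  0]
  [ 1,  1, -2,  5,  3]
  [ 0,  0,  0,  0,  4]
A Jordan chain for λ = 4 of length 3:
v_1 = (-1, 0, 0, 1, 0)ᵀ
v_2 = (-1, -1, -1, 1, 0)ᵀ
v_3 = (1, 0, 0, 0, 0)ᵀ

Let N = A − (4)·I. We want v_3 with N^3 v_3 = 0 but N^2 v_3 ≠ 0; then v_{j-1} := N · v_j for j = 3, …, 2.

Pick v_3 = (1, 0, 0, 0, 0)ᵀ.
Then v_2 = N · v_3 = (-1, -1, -1, 1, 0)ᵀ.
Then v_1 = N · v_2 = (-1, 0, 0, 1, 0)ᵀ.

Sanity check: (A − (4)·I) v_1 = (0, 0, 0, 0, 0)ᵀ = 0. ✓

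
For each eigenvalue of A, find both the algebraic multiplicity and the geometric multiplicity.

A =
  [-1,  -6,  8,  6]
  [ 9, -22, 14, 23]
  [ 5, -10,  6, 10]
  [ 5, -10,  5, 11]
λ = -4: alg = 2, geom = 1; λ = 1: alg = 2, geom = 2

Step 1 — factor the characteristic polynomial to read off the algebraic multiplicities:
  χ_A(x) = (x - 1)^2*(x + 4)^2

Step 2 — compute geometric multiplicities via the rank-nullity identity g(λ) = n − rank(A − λI):
  rank(A − (-4)·I) = 3, so dim ker(A − (-4)·I) = n − 3 = 1
  rank(A − (1)·I) = 2, so dim ker(A − (1)·I) = n − 2 = 2

Summary:
  λ = -4: algebraic multiplicity = 2, geometric multiplicity = 1
  λ = 1: algebraic multiplicity = 2, geometric multiplicity = 2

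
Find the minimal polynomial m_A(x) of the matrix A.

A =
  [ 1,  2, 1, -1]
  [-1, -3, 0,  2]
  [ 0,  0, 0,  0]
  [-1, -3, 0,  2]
x^3

The characteristic polynomial is χ_A(x) = x^4, so the eigenvalues are known. The minimal polynomial is
  m_A(x) = Π_λ (x − λ)^{k_λ}
where k_λ is the size of the *largest* Jordan block for λ (equivalently, the smallest k with (A − λI)^k v = 0 for every generalised eigenvector v of λ).

  λ = 0: largest Jordan block has size 3, contributing (x − 0)^3

So m_A(x) = x^3 = x^3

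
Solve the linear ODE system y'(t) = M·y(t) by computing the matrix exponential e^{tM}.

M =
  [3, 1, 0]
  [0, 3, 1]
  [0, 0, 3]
e^{tM} =
  [exp(3*t), t*exp(3*t), t^2*exp(3*t)/2]
  [0, exp(3*t), t*exp(3*t)]
  [0, 0, exp(3*t)]

Strategy: write M = P · J · P⁻¹ where J is a Jordan canonical form, so e^{tM} = P · e^{tJ} · P⁻¹, and e^{tJ} can be computed block-by-block.

M has Jordan form
J =
  [3, 1, 0]
  [0, 3, 1]
  [0, 0, 3]
(up to reordering of blocks).

Per-block formulas:
  For a 3×3 Jordan block J_3(3): exp(t · J_3(3)) = e^(3t)·(I + t·N + (t^2/2)·N^2), where N is the 3×3 nilpotent shift.

After assembling e^{tJ} and conjugating by P, we get:

e^{tM} =
  [exp(3*t), t*exp(3*t), t^2*exp(3*t)/2]
  [0, exp(3*t), t*exp(3*t)]
  [0, 0, exp(3*t)]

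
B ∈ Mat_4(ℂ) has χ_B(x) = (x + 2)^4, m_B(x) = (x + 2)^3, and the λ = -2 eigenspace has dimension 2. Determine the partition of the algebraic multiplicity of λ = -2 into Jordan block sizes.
Block sizes for λ = -2: [3, 1]

Step 1 — from the characteristic polynomial, algebraic multiplicity of λ = -2 is 4. From dim ker(B − (-2)·I) = 2, there are exactly 2 Jordan blocks for λ = -2.
Step 2 — from the minimal polynomial, the factor (x + 2)^3 tells us the largest block for λ = -2 has size 3.
Step 3 — with total size 4, 2 blocks, and largest block 3, the block sizes (in nonincreasing order) are [3, 1].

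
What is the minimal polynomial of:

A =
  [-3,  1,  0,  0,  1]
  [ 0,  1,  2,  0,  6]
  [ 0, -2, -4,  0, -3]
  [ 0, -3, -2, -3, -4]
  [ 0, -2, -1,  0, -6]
x^3 + 9*x^2 + 27*x + 27

The characteristic polynomial is χ_A(x) = (x + 3)^5, so the eigenvalues are known. The minimal polynomial is
  m_A(x) = Π_λ (x − λ)^{k_λ}
where k_λ is the size of the *largest* Jordan block for λ (equivalently, the smallest k with (A − λI)^k v = 0 for every generalised eigenvector v of λ).

  λ = -3: largest Jordan block has size 3, contributing (x + 3)^3

So m_A(x) = (x + 3)^3 = x^3 + 9*x^2 + 27*x + 27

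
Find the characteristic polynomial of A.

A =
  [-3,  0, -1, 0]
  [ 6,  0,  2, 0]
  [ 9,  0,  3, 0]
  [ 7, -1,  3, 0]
x^4

Expanding det(x·I − A) (e.g. by cofactor expansion or by noting that A is similar to its Jordan form J, which has the same characteristic polynomial as A) gives
  χ_A(x) = x^4
which factors as x^4. The eigenvalues (with algebraic multiplicities) are λ = 0 with multiplicity 4.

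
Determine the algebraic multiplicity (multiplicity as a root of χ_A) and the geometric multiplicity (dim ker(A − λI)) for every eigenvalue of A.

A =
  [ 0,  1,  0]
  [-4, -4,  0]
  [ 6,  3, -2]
λ = -2: alg = 3, geom = 2

Step 1 — factor the characteristic polynomial to read off the algebraic multiplicities:
  χ_A(x) = (x + 2)^3

Step 2 — compute geometric multiplicities via the rank-nullity identity g(λ) = n − rank(A − λI):
  rank(A − (-2)·I) = 1, so dim ker(A − (-2)·I) = n − 1 = 2

Summary:
  λ = -2: algebraic multiplicity = 3, geometric multiplicity = 2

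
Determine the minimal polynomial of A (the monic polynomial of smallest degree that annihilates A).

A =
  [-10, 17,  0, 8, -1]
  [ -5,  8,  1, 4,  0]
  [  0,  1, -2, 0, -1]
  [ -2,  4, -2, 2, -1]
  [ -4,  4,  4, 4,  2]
x^3

The characteristic polynomial is χ_A(x) = x^5, so the eigenvalues are known. The minimal polynomial is
  m_A(x) = Π_λ (x − λ)^{k_λ}
where k_λ is the size of the *largest* Jordan block for λ (equivalently, the smallest k with (A − λI)^k v = 0 for every generalised eigenvector v of λ).

  λ = 0: largest Jordan block has size 3, contributing (x − 0)^3

So m_A(x) = x^3 = x^3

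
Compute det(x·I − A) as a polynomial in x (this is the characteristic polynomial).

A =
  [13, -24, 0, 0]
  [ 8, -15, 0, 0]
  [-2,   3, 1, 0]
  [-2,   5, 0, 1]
x^4 - 6*x^2 + 8*x - 3

Expanding det(x·I − A) (e.g. by cofactor expansion or by noting that A is similar to its Jordan form J, which has the same characteristic polynomial as A) gives
  χ_A(x) = x^4 - 6*x^2 + 8*x - 3
which factors as (x - 1)^3*(x + 3). The eigenvalues (with algebraic multiplicities) are λ = -3 with multiplicity 1, λ = 1 with multiplicity 3.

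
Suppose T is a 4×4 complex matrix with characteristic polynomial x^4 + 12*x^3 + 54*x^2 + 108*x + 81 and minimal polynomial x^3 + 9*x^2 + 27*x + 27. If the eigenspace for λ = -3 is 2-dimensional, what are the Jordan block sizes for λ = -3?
Block sizes for λ = -3: [3, 1]

Step 1 — from the characteristic polynomial, algebraic multiplicity of λ = -3 is 4. From dim ker(T − (-3)·I) = 2, there are exactly 2 Jordan blocks for λ = -3.
Step 2 — from the minimal polynomial, the factor (x + 3)^3 tells us the largest block for λ = -3 has size 3.
Step 3 — with total size 4, 2 blocks, and largest block 3, the block sizes (in nonincreasing order) are [3, 1].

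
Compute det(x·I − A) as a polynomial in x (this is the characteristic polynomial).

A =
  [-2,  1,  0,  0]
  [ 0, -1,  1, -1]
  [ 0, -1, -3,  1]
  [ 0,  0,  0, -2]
x^4 + 8*x^3 + 24*x^2 + 32*x + 16

Expanding det(x·I − A) (e.g. by cofactor expansion or by noting that A is similar to its Jordan form J, which has the same characteristic polynomial as A) gives
  χ_A(x) = x^4 + 8*x^3 + 24*x^2 + 32*x + 16
which factors as (x + 2)^4. The eigenvalues (with algebraic multiplicities) are λ = -2 with multiplicity 4.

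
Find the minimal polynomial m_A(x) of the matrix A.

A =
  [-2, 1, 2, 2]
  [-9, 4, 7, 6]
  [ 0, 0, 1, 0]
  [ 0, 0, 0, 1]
x^3 - 3*x^2 + 3*x - 1

The characteristic polynomial is χ_A(x) = (x - 1)^4, so the eigenvalues are known. The minimal polynomial is
  m_A(x) = Π_λ (x − λ)^{k_λ}
where k_λ is the size of the *largest* Jordan block for λ (equivalently, the smallest k with (A − λI)^k v = 0 for every generalised eigenvector v of λ).

  λ = 1: largest Jordan block has size 3, contributing (x − 1)^3

So m_A(x) = (x - 1)^3 = x^3 - 3*x^2 + 3*x - 1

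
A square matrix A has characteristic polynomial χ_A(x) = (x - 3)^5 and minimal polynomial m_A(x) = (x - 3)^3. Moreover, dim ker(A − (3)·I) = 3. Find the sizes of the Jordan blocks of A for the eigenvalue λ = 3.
Block sizes for λ = 3: [3, 1, 1]

Step 1 — from the characteristic polynomial, algebraic multiplicity of λ = 3 is 5. From dim ker(A − (3)·I) = 3, there are exactly 3 Jordan blocks for λ = 3.
Step 2 — from the minimal polynomial, the factor (x − 3)^3 tells us the largest block for λ = 3 has size 3.
Step 3 — with total size 5, 3 blocks, and largest block 3, the block sizes (in nonincreasing order) are [3, 1, 1].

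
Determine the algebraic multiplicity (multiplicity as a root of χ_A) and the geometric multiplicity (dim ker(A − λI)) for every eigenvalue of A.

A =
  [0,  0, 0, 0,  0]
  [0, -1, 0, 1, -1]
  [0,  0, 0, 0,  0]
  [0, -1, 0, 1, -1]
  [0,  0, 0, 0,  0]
λ = 0: alg = 5, geom = 4

Step 1 — factor the characteristic polynomial to read off the algebraic multiplicities:
  χ_A(x) = x^5

Step 2 — compute geometric multiplicities via the rank-nullity identity g(λ) = n − rank(A − λI):
  rank(A − (0)·I) = 1, so dim ker(A − (0)·I) = n − 1 = 4

Summary:
  λ = 0: algebraic multiplicity = 5, geometric multiplicity = 4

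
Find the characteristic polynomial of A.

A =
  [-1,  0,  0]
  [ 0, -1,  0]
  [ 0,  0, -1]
x^3 + 3*x^2 + 3*x + 1

Expanding det(x·I − A) (e.g. by cofactor expansion or by noting that A is similar to its Jordan form J, which has the same characteristic polynomial as A) gives
  χ_A(x) = x^3 + 3*x^2 + 3*x + 1
which factors as (x + 1)^3. The eigenvalues (with algebraic multiplicities) are λ = -1 with multiplicity 3.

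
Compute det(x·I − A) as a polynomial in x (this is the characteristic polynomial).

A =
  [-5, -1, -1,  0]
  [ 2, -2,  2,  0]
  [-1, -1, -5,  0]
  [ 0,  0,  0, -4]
x^4 + 16*x^3 + 96*x^2 + 256*x + 256

Expanding det(x·I − A) (e.g. by cofactor expansion or by noting that A is similar to its Jordan form J, which has the same characteristic polynomial as A) gives
  χ_A(x) = x^4 + 16*x^3 + 96*x^2 + 256*x + 256
which factors as (x + 4)^4. The eigenvalues (with algebraic multiplicities) are λ = -4 with multiplicity 4.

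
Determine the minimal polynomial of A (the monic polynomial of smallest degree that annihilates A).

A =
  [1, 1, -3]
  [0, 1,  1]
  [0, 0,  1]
x^3 - 3*x^2 + 3*x - 1

The characteristic polynomial is χ_A(x) = (x - 1)^3, so the eigenvalues are known. The minimal polynomial is
  m_A(x) = Π_λ (x − λ)^{k_λ}
where k_λ is the size of the *largest* Jordan block for λ (equivalently, the smallest k with (A − λI)^k v = 0 for every generalised eigenvector v of λ).

  λ = 1: largest Jordan block has size 3, contributing (x − 1)^3

So m_A(x) = (x - 1)^3 = x^3 - 3*x^2 + 3*x - 1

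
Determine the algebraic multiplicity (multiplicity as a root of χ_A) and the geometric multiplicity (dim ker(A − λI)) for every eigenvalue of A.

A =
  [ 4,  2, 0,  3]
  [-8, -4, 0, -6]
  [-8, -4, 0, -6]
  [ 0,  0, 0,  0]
λ = 0: alg = 4, geom = 3

Step 1 — factor the characteristic polynomial to read off the algebraic multiplicities:
  χ_A(x) = x^4

Step 2 — compute geometric multiplicities via the rank-nullity identity g(λ) = n − rank(A − λI):
  rank(A − (0)·I) = 1, so dim ker(A − (0)·I) = n − 1 = 3

Summary:
  λ = 0: algebraic multiplicity = 4, geometric multiplicity = 3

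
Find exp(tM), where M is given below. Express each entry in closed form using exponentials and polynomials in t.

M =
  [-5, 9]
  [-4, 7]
e^{tM} =
  [-6*t*exp(t) + exp(t), 9*t*exp(t)]
  [-4*t*exp(t), 6*t*exp(t) + exp(t)]

Strategy: write M = P · J · P⁻¹ where J is a Jordan canonical form, so e^{tM} = P · e^{tJ} · P⁻¹, and e^{tJ} can be computed block-by-block.

M has Jordan form
J =
  [1, 1]
  [0, 1]
(up to reordering of blocks).

Per-block formulas:
  For a 2×2 Jordan block J_2(1): exp(t · J_2(1)) = e^(1t)·(I + t·N), where N is the 2×2 nilpotent shift.

After assembling e^{tJ} and conjugating by P, we get:

e^{tM} =
  [-6*t*exp(t) + exp(t), 9*t*exp(t)]
  [-4*t*exp(t), 6*t*exp(t) + exp(t)]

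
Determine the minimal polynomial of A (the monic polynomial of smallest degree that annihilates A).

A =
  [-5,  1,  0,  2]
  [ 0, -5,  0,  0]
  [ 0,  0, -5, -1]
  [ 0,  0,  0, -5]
x^2 + 10*x + 25

The characteristic polynomial is χ_A(x) = (x + 5)^4, so the eigenvalues are known. The minimal polynomial is
  m_A(x) = Π_λ (x − λ)^{k_λ}
where k_λ is the size of the *largest* Jordan block for λ (equivalently, the smallest k with (A − λI)^k v = 0 for every generalised eigenvector v of λ).

  λ = -5: largest Jordan block has size 2, contributing (x + 5)^2

So m_A(x) = (x + 5)^2 = x^2 + 10*x + 25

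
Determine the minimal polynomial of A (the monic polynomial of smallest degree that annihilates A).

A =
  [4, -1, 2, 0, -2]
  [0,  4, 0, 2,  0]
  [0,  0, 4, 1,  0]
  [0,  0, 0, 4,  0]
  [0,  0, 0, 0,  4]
x^2 - 8*x + 16

The characteristic polynomial is χ_A(x) = (x - 4)^5, so the eigenvalues are known. The minimal polynomial is
  m_A(x) = Π_λ (x − λ)^{k_λ}
where k_λ is the size of the *largest* Jordan block for λ (equivalently, the smallest k with (A − λI)^k v = 0 for every generalised eigenvector v of λ).

  λ = 4: largest Jordan block has size 2, contributing (x − 4)^2

So m_A(x) = (x - 4)^2 = x^2 - 8*x + 16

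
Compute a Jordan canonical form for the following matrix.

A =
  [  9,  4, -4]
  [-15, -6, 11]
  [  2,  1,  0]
J_3(1)

The characteristic polynomial is
  det(x·I − A) = x^3 - 3*x^2 + 3*x - 1 = (x - 1)^3

Eigenvalues and multiplicities (the geometric multiplicity of λ is n − rank(A − λI), which equals the number of Jordan blocks for λ):
  λ = 1: algebraic multiplicity = 3, geometric multiplicity = 1

Determining the block sizes for each eigenvalue:
  λ = 1: one block (gm = 1), so the single block has size am = 3 → block sizes [3]

Assembling the blocks gives a Jordan form
J =
  [1, 1, 0]
  [0, 1, 1]
  [0, 0, 1]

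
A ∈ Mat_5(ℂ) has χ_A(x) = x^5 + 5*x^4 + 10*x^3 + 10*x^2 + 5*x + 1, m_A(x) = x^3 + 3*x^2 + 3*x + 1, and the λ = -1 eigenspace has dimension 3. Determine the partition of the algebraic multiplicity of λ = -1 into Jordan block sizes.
Block sizes for λ = -1: [3, 1, 1]

Step 1 — from the characteristic polynomial, algebraic multiplicity of λ = -1 is 5. From dim ker(A − (-1)·I) = 3, there are exactly 3 Jordan blocks for λ = -1.
Step 2 — from the minimal polynomial, the factor (x + 1)^3 tells us the largest block for λ = -1 has size 3.
Step 3 — with total size 5, 3 blocks, and largest block 3, the block sizes (in nonincreasing order) are [3, 1, 1].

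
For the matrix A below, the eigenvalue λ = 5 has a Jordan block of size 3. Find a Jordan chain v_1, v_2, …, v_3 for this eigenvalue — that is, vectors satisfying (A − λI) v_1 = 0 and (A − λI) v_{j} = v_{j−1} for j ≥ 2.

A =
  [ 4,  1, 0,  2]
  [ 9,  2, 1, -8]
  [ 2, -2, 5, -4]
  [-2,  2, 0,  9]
A Jordan chain for λ = 5 of length 3:
v_1 = (6, -18, -12, 12)ᵀ
v_2 = (-1, 9, 2, -2)ᵀ
v_3 = (1, 0, 0, 0)ᵀ

Let N = A − (5)·I. We want v_3 with N^3 v_3 = 0 but N^2 v_3 ≠ 0; then v_{j-1} := N · v_j for j = 3, …, 2.

Pick v_3 = (1, 0, 0, 0)ᵀ.
Then v_2 = N · v_3 = (-1, 9, 2, -2)ᵀ.
Then v_1 = N · v_2 = (6, -18, -12, 12)ᵀ.

Sanity check: (A − (5)·I) v_1 = (0, 0, 0, 0)ᵀ = 0. ✓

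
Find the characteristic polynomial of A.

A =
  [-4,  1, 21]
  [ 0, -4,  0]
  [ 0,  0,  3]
x^3 + 5*x^2 - 8*x - 48

Expanding det(x·I − A) (e.g. by cofactor expansion or by noting that A is similar to its Jordan form J, which has the same characteristic polynomial as A) gives
  χ_A(x) = x^3 + 5*x^2 - 8*x - 48
which factors as (x - 3)*(x + 4)^2. The eigenvalues (with algebraic multiplicities) are λ = -4 with multiplicity 2, λ = 3 with multiplicity 1.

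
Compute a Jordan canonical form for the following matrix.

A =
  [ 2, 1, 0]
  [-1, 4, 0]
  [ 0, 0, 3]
J_2(3) ⊕ J_1(3)

The characteristic polynomial is
  det(x·I − A) = x^3 - 9*x^2 + 27*x - 27 = (x - 3)^3

Eigenvalues and multiplicities (the geometric multiplicity of λ is n − rank(A − λI), which equals the number of Jordan blocks for λ):
  λ = 3: algebraic multiplicity = 3, geometric multiplicity = 2

Determining the block sizes for each eigenvalue:
  λ = 3: 2 blocks summing to 3 forces exactly one block of size 2 and the rest size 1 → block sizes [2, 1]

Assembling the blocks gives a Jordan form
J =
  [3, 1, 0]
  [0, 3, 0]
  [0, 0, 3]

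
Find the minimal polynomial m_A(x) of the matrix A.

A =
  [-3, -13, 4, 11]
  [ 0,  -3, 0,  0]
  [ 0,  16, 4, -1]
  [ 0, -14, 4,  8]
x^4 - 6*x^3 - 27*x^2 + 108*x + 324

The characteristic polynomial is χ_A(x) = (x - 6)^2*(x + 3)^2, so the eigenvalues are known. The minimal polynomial is
  m_A(x) = Π_λ (x − λ)^{k_λ}
where k_λ is the size of the *largest* Jordan block for λ (equivalently, the smallest k with (A − λI)^k v = 0 for every generalised eigenvector v of λ).

  λ = -3: largest Jordan block has size 2, contributing (x + 3)^2
  λ = 6: largest Jordan block has size 2, contributing (x − 6)^2

So m_A(x) = (x - 6)^2*(x + 3)^2 = x^4 - 6*x^3 - 27*x^2 + 108*x + 324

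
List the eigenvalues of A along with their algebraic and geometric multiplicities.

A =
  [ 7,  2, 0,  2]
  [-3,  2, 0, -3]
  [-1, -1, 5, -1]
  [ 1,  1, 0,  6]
λ = 5: alg = 4, geom = 3

Step 1 — factor the characteristic polynomial to read off the algebraic multiplicities:
  χ_A(x) = (x - 5)^4

Step 2 — compute geometric multiplicities via the rank-nullity identity g(λ) = n − rank(A − λI):
  rank(A − (5)·I) = 1, so dim ker(A − (5)·I) = n − 1 = 3

Summary:
  λ = 5: algebraic multiplicity = 4, geometric multiplicity = 3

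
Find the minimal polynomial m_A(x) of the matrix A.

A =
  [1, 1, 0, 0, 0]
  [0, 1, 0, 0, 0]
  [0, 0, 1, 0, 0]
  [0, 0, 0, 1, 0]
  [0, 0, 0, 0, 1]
x^2 - 2*x + 1

The characteristic polynomial is χ_A(x) = (x - 1)^5, so the eigenvalues are known. The minimal polynomial is
  m_A(x) = Π_λ (x − λ)^{k_λ}
where k_λ is the size of the *largest* Jordan block for λ (equivalently, the smallest k with (A − λI)^k v = 0 for every generalised eigenvector v of λ).

  λ = 1: largest Jordan block has size 2, contributing (x − 1)^2

So m_A(x) = (x - 1)^2 = x^2 - 2*x + 1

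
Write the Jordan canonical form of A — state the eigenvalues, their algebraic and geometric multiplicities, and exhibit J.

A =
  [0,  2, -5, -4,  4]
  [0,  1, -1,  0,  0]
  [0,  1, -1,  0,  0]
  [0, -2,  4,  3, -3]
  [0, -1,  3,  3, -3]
J_3(0) ⊕ J_2(0)

The characteristic polynomial is
  det(x·I − A) = x^5

Eigenvalues and multiplicities (the geometric multiplicity of λ is n − rank(A − λI), which equals the number of Jordan blocks for λ):
  λ = 0: algebraic multiplicity = 5, geometric multiplicity = 2

Determining the block sizes for each eigenvalue:
  λ = 0: with am = 5 and gm = 2, the partition is not yet determined (e.g. several partitions of 5 into 2 parts exist). Let N = A − (0)·I. Computing rank(N^1) = 3, rank(N^2) = 1, rank(N^3) = 0; the number of blocks of size ≥ j is rank(N^{j−1}) − rank(N^j), giving [2, 2, 1]. So we have 1 block(s) of size 3, 1 block(s) of size 2 → block sizes [3, 2]

Assembling the blocks gives a Jordan form
J =
  [0, 1, 0, 0, 0]
  [0, 0, 1, 0, 0]
  [0, 0, 0, 0, 0]
  [0, 0, 0, 0, 1]
  [0, 0, 0, 0, 0]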